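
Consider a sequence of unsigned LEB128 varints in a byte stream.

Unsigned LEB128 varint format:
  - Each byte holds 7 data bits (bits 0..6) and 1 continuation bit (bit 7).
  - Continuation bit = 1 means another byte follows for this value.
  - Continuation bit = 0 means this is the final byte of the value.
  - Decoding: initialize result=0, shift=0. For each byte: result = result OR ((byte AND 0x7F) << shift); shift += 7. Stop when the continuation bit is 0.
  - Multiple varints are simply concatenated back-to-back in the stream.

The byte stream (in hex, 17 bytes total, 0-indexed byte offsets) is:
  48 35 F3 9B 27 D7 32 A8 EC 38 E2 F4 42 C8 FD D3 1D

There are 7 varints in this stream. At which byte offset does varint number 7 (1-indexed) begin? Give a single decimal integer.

Answer: 13

Derivation:
  byte[0]=0x48 cont=0 payload=0x48=72: acc |= 72<<0 -> acc=72 shift=7 [end]
Varint 1: bytes[0:1] = 48 -> value 72 (1 byte(s))
  byte[1]=0x35 cont=0 payload=0x35=53: acc |= 53<<0 -> acc=53 shift=7 [end]
Varint 2: bytes[1:2] = 35 -> value 53 (1 byte(s))
  byte[2]=0xF3 cont=1 payload=0x73=115: acc |= 115<<0 -> acc=115 shift=7
  byte[3]=0x9B cont=1 payload=0x1B=27: acc |= 27<<7 -> acc=3571 shift=14
  byte[4]=0x27 cont=0 payload=0x27=39: acc |= 39<<14 -> acc=642547 shift=21 [end]
Varint 3: bytes[2:5] = F3 9B 27 -> value 642547 (3 byte(s))
  byte[5]=0xD7 cont=1 payload=0x57=87: acc |= 87<<0 -> acc=87 shift=7
  byte[6]=0x32 cont=0 payload=0x32=50: acc |= 50<<7 -> acc=6487 shift=14 [end]
Varint 4: bytes[5:7] = D7 32 -> value 6487 (2 byte(s))
  byte[7]=0xA8 cont=1 payload=0x28=40: acc |= 40<<0 -> acc=40 shift=7
  byte[8]=0xEC cont=1 payload=0x6C=108: acc |= 108<<7 -> acc=13864 shift=14
  byte[9]=0x38 cont=0 payload=0x38=56: acc |= 56<<14 -> acc=931368 shift=21 [end]
Varint 5: bytes[7:10] = A8 EC 38 -> value 931368 (3 byte(s))
  byte[10]=0xE2 cont=1 payload=0x62=98: acc |= 98<<0 -> acc=98 shift=7
  byte[11]=0xF4 cont=1 payload=0x74=116: acc |= 116<<7 -> acc=14946 shift=14
  byte[12]=0x42 cont=0 payload=0x42=66: acc |= 66<<14 -> acc=1096290 shift=21 [end]
Varint 6: bytes[10:13] = E2 F4 42 -> value 1096290 (3 byte(s))
  byte[13]=0xC8 cont=1 payload=0x48=72: acc |= 72<<0 -> acc=72 shift=7
  byte[14]=0xFD cont=1 payload=0x7D=125: acc |= 125<<7 -> acc=16072 shift=14
  byte[15]=0xD3 cont=1 payload=0x53=83: acc |= 83<<14 -> acc=1375944 shift=21
  byte[16]=0x1D cont=0 payload=0x1D=29: acc |= 29<<21 -> acc=62193352 shift=28 [end]
Varint 7: bytes[13:17] = C8 FD D3 1D -> value 62193352 (4 byte(s))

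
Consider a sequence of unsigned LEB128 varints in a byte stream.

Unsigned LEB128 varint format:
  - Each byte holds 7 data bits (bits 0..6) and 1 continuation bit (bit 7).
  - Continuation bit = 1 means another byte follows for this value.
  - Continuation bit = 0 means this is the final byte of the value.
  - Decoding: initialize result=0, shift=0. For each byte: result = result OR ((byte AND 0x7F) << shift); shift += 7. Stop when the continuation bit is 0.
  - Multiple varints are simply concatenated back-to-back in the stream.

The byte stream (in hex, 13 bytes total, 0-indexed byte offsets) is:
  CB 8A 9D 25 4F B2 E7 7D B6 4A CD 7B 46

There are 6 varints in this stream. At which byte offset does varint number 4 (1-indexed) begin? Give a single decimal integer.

Answer: 8

Derivation:
  byte[0]=0xCB cont=1 payload=0x4B=75: acc |= 75<<0 -> acc=75 shift=7
  byte[1]=0x8A cont=1 payload=0x0A=10: acc |= 10<<7 -> acc=1355 shift=14
  byte[2]=0x9D cont=1 payload=0x1D=29: acc |= 29<<14 -> acc=476491 shift=21
  byte[3]=0x25 cont=0 payload=0x25=37: acc |= 37<<21 -> acc=78071115 shift=28 [end]
Varint 1: bytes[0:4] = CB 8A 9D 25 -> value 78071115 (4 byte(s))
  byte[4]=0x4F cont=0 payload=0x4F=79: acc |= 79<<0 -> acc=79 shift=7 [end]
Varint 2: bytes[4:5] = 4F -> value 79 (1 byte(s))
  byte[5]=0xB2 cont=1 payload=0x32=50: acc |= 50<<0 -> acc=50 shift=7
  byte[6]=0xE7 cont=1 payload=0x67=103: acc |= 103<<7 -> acc=13234 shift=14
  byte[7]=0x7D cont=0 payload=0x7D=125: acc |= 125<<14 -> acc=2061234 shift=21 [end]
Varint 3: bytes[5:8] = B2 E7 7D -> value 2061234 (3 byte(s))
  byte[8]=0xB6 cont=1 payload=0x36=54: acc |= 54<<0 -> acc=54 shift=7
  byte[9]=0x4A cont=0 payload=0x4A=74: acc |= 74<<7 -> acc=9526 shift=14 [end]
Varint 4: bytes[8:10] = B6 4A -> value 9526 (2 byte(s))
  byte[10]=0xCD cont=1 payload=0x4D=77: acc |= 77<<0 -> acc=77 shift=7
  byte[11]=0x7B cont=0 payload=0x7B=123: acc |= 123<<7 -> acc=15821 shift=14 [end]
Varint 5: bytes[10:12] = CD 7B -> value 15821 (2 byte(s))
  byte[12]=0x46 cont=0 payload=0x46=70: acc |= 70<<0 -> acc=70 shift=7 [end]
Varint 6: bytes[12:13] = 46 -> value 70 (1 byte(s))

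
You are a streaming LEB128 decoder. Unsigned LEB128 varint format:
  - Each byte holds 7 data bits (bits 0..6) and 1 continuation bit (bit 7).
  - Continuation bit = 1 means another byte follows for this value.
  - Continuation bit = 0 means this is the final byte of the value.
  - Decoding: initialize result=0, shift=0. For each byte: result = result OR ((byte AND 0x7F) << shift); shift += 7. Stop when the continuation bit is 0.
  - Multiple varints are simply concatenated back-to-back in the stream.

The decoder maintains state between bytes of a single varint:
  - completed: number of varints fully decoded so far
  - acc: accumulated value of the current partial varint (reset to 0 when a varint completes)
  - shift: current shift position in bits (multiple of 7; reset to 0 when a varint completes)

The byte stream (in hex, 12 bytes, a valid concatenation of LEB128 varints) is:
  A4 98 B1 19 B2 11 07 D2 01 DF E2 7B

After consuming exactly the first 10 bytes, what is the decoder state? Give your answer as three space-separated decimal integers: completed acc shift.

byte[0]=0xA4 cont=1 payload=0x24: acc |= 36<<0 -> completed=0 acc=36 shift=7
byte[1]=0x98 cont=1 payload=0x18: acc |= 24<<7 -> completed=0 acc=3108 shift=14
byte[2]=0xB1 cont=1 payload=0x31: acc |= 49<<14 -> completed=0 acc=805924 shift=21
byte[3]=0x19 cont=0 payload=0x19: varint #1 complete (value=53234724); reset -> completed=1 acc=0 shift=0
byte[4]=0xB2 cont=1 payload=0x32: acc |= 50<<0 -> completed=1 acc=50 shift=7
byte[5]=0x11 cont=0 payload=0x11: varint #2 complete (value=2226); reset -> completed=2 acc=0 shift=0
byte[6]=0x07 cont=0 payload=0x07: varint #3 complete (value=7); reset -> completed=3 acc=0 shift=0
byte[7]=0xD2 cont=1 payload=0x52: acc |= 82<<0 -> completed=3 acc=82 shift=7
byte[8]=0x01 cont=0 payload=0x01: varint #4 complete (value=210); reset -> completed=4 acc=0 shift=0
byte[9]=0xDF cont=1 payload=0x5F: acc |= 95<<0 -> completed=4 acc=95 shift=7

Answer: 4 95 7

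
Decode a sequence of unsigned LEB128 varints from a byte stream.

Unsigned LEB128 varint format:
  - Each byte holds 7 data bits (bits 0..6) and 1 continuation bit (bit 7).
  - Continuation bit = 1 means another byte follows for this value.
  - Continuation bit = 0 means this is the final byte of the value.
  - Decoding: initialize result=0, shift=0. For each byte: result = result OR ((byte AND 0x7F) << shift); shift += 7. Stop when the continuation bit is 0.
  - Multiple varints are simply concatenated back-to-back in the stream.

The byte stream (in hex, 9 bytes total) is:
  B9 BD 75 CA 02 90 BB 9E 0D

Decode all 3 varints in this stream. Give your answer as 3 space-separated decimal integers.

Answer: 1924793 330 27762064

Derivation:
  byte[0]=0xB9 cont=1 payload=0x39=57: acc |= 57<<0 -> acc=57 shift=7
  byte[1]=0xBD cont=1 payload=0x3D=61: acc |= 61<<7 -> acc=7865 shift=14
  byte[2]=0x75 cont=0 payload=0x75=117: acc |= 117<<14 -> acc=1924793 shift=21 [end]
Varint 1: bytes[0:3] = B9 BD 75 -> value 1924793 (3 byte(s))
  byte[3]=0xCA cont=1 payload=0x4A=74: acc |= 74<<0 -> acc=74 shift=7
  byte[4]=0x02 cont=0 payload=0x02=2: acc |= 2<<7 -> acc=330 shift=14 [end]
Varint 2: bytes[3:5] = CA 02 -> value 330 (2 byte(s))
  byte[5]=0x90 cont=1 payload=0x10=16: acc |= 16<<0 -> acc=16 shift=7
  byte[6]=0xBB cont=1 payload=0x3B=59: acc |= 59<<7 -> acc=7568 shift=14
  byte[7]=0x9E cont=1 payload=0x1E=30: acc |= 30<<14 -> acc=499088 shift=21
  byte[8]=0x0D cont=0 payload=0x0D=13: acc |= 13<<21 -> acc=27762064 shift=28 [end]
Varint 3: bytes[5:9] = 90 BB 9E 0D -> value 27762064 (4 byte(s))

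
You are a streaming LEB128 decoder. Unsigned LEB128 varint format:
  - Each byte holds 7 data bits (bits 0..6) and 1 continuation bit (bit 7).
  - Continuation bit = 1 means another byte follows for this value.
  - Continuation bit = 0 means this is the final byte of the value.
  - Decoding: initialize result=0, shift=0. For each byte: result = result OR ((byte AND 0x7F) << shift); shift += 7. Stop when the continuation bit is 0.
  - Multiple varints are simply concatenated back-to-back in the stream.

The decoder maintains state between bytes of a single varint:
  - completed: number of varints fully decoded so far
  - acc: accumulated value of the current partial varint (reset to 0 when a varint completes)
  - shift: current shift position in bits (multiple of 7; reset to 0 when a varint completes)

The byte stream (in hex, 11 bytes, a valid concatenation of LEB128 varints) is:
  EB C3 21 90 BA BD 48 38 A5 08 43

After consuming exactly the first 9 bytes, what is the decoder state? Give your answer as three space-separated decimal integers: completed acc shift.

Answer: 3 37 7

Derivation:
byte[0]=0xEB cont=1 payload=0x6B: acc |= 107<<0 -> completed=0 acc=107 shift=7
byte[1]=0xC3 cont=1 payload=0x43: acc |= 67<<7 -> completed=0 acc=8683 shift=14
byte[2]=0x21 cont=0 payload=0x21: varint #1 complete (value=549355); reset -> completed=1 acc=0 shift=0
byte[3]=0x90 cont=1 payload=0x10: acc |= 16<<0 -> completed=1 acc=16 shift=7
byte[4]=0xBA cont=1 payload=0x3A: acc |= 58<<7 -> completed=1 acc=7440 shift=14
byte[5]=0xBD cont=1 payload=0x3D: acc |= 61<<14 -> completed=1 acc=1006864 shift=21
byte[6]=0x48 cont=0 payload=0x48: varint #2 complete (value=152001808); reset -> completed=2 acc=0 shift=0
byte[7]=0x38 cont=0 payload=0x38: varint #3 complete (value=56); reset -> completed=3 acc=0 shift=0
byte[8]=0xA5 cont=1 payload=0x25: acc |= 37<<0 -> completed=3 acc=37 shift=7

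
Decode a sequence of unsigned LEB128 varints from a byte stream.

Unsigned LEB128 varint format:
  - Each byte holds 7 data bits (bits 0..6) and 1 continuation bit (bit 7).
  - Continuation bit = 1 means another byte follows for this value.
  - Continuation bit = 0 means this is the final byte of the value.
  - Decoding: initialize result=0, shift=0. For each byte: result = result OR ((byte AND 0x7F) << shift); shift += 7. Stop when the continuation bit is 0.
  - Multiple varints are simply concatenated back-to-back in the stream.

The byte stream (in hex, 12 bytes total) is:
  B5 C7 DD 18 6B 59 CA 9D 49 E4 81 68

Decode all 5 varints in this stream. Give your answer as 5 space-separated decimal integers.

  byte[0]=0xB5 cont=1 payload=0x35=53: acc |= 53<<0 -> acc=53 shift=7
  byte[1]=0xC7 cont=1 payload=0x47=71: acc |= 71<<7 -> acc=9141 shift=14
  byte[2]=0xDD cont=1 payload=0x5D=93: acc |= 93<<14 -> acc=1532853 shift=21
  byte[3]=0x18 cont=0 payload=0x18=24: acc |= 24<<21 -> acc=51864501 shift=28 [end]
Varint 1: bytes[0:4] = B5 C7 DD 18 -> value 51864501 (4 byte(s))
  byte[4]=0x6B cont=0 payload=0x6B=107: acc |= 107<<0 -> acc=107 shift=7 [end]
Varint 2: bytes[4:5] = 6B -> value 107 (1 byte(s))
  byte[5]=0x59 cont=0 payload=0x59=89: acc |= 89<<0 -> acc=89 shift=7 [end]
Varint 3: bytes[5:6] = 59 -> value 89 (1 byte(s))
  byte[6]=0xCA cont=1 payload=0x4A=74: acc |= 74<<0 -> acc=74 shift=7
  byte[7]=0x9D cont=1 payload=0x1D=29: acc |= 29<<7 -> acc=3786 shift=14
  byte[8]=0x49 cont=0 payload=0x49=73: acc |= 73<<14 -> acc=1199818 shift=21 [end]
Varint 4: bytes[6:9] = CA 9D 49 -> value 1199818 (3 byte(s))
  byte[9]=0xE4 cont=1 payload=0x64=100: acc |= 100<<0 -> acc=100 shift=7
  byte[10]=0x81 cont=1 payload=0x01=1: acc |= 1<<7 -> acc=228 shift=14
  byte[11]=0x68 cont=0 payload=0x68=104: acc |= 104<<14 -> acc=1704164 shift=21 [end]
Varint 5: bytes[9:12] = E4 81 68 -> value 1704164 (3 byte(s))

Answer: 51864501 107 89 1199818 1704164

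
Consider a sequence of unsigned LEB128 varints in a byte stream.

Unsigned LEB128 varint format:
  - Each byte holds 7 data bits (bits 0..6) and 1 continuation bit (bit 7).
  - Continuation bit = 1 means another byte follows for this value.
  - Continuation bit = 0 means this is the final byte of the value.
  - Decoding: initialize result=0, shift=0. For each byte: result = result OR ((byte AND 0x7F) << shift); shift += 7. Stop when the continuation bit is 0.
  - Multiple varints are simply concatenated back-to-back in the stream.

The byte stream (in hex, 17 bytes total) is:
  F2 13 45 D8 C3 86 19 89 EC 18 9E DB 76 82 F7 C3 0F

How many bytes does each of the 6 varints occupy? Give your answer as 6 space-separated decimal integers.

  byte[0]=0xF2 cont=1 payload=0x72=114: acc |= 114<<0 -> acc=114 shift=7
  byte[1]=0x13 cont=0 payload=0x13=19: acc |= 19<<7 -> acc=2546 shift=14 [end]
Varint 1: bytes[0:2] = F2 13 -> value 2546 (2 byte(s))
  byte[2]=0x45 cont=0 payload=0x45=69: acc |= 69<<0 -> acc=69 shift=7 [end]
Varint 2: bytes[2:3] = 45 -> value 69 (1 byte(s))
  byte[3]=0xD8 cont=1 payload=0x58=88: acc |= 88<<0 -> acc=88 shift=7
  byte[4]=0xC3 cont=1 payload=0x43=67: acc |= 67<<7 -> acc=8664 shift=14
  byte[5]=0x86 cont=1 payload=0x06=6: acc |= 6<<14 -> acc=106968 shift=21
  byte[6]=0x19 cont=0 payload=0x19=25: acc |= 25<<21 -> acc=52535768 shift=28 [end]
Varint 3: bytes[3:7] = D8 C3 86 19 -> value 52535768 (4 byte(s))
  byte[7]=0x89 cont=1 payload=0x09=9: acc |= 9<<0 -> acc=9 shift=7
  byte[8]=0xEC cont=1 payload=0x6C=108: acc |= 108<<7 -> acc=13833 shift=14
  byte[9]=0x18 cont=0 payload=0x18=24: acc |= 24<<14 -> acc=407049 shift=21 [end]
Varint 4: bytes[7:10] = 89 EC 18 -> value 407049 (3 byte(s))
  byte[10]=0x9E cont=1 payload=0x1E=30: acc |= 30<<0 -> acc=30 shift=7
  byte[11]=0xDB cont=1 payload=0x5B=91: acc |= 91<<7 -> acc=11678 shift=14
  byte[12]=0x76 cont=0 payload=0x76=118: acc |= 118<<14 -> acc=1944990 shift=21 [end]
Varint 5: bytes[10:13] = 9E DB 76 -> value 1944990 (3 byte(s))
  byte[13]=0x82 cont=1 payload=0x02=2: acc |= 2<<0 -> acc=2 shift=7
  byte[14]=0xF7 cont=1 payload=0x77=119: acc |= 119<<7 -> acc=15234 shift=14
  byte[15]=0xC3 cont=1 payload=0x43=67: acc |= 67<<14 -> acc=1112962 shift=21
  byte[16]=0x0F cont=0 payload=0x0F=15: acc |= 15<<21 -> acc=32570242 shift=28 [end]
Varint 6: bytes[13:17] = 82 F7 C3 0F -> value 32570242 (4 byte(s))

Answer: 2 1 4 3 3 4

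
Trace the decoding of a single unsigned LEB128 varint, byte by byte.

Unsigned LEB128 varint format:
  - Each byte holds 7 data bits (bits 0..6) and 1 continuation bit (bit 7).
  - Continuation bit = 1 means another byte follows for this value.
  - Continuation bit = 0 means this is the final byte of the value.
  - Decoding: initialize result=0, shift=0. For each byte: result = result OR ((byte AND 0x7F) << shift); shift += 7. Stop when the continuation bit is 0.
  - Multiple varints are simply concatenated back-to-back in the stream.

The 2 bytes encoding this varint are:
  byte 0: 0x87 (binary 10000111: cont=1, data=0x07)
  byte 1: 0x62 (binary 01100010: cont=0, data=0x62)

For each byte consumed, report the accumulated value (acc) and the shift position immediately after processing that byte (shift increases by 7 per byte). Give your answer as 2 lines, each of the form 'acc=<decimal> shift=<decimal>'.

Answer: acc=7 shift=7
acc=12551 shift=14

Derivation:
byte 0=0x87: payload=0x07=7, contrib = 7<<0 = 7; acc -> 7, shift -> 7
byte 1=0x62: payload=0x62=98, contrib = 98<<7 = 12544; acc -> 12551, shift -> 14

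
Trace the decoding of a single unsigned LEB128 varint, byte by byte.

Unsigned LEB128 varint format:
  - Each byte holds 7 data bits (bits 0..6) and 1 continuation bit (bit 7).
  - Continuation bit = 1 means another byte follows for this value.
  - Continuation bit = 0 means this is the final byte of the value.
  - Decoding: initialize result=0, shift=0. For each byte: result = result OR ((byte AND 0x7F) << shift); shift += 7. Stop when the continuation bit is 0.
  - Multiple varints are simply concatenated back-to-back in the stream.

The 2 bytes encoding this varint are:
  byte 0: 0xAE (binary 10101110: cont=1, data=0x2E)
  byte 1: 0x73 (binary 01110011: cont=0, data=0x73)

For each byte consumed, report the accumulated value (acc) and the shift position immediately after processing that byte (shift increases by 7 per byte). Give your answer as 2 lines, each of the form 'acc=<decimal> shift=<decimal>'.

byte 0=0xAE: payload=0x2E=46, contrib = 46<<0 = 46; acc -> 46, shift -> 7
byte 1=0x73: payload=0x73=115, contrib = 115<<7 = 14720; acc -> 14766, shift -> 14

Answer: acc=46 shift=7
acc=14766 shift=14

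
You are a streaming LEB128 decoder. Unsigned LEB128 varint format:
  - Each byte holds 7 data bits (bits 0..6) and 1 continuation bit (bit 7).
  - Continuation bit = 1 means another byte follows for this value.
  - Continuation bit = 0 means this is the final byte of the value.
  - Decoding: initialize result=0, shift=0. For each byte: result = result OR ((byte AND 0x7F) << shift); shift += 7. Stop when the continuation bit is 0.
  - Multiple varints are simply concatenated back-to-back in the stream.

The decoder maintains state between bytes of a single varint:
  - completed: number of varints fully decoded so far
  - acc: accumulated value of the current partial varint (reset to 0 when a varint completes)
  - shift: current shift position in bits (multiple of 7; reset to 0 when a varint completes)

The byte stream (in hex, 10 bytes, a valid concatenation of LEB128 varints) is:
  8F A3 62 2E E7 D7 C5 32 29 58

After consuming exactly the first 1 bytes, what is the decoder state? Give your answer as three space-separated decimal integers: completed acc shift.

Answer: 0 15 7

Derivation:
byte[0]=0x8F cont=1 payload=0x0F: acc |= 15<<0 -> completed=0 acc=15 shift=7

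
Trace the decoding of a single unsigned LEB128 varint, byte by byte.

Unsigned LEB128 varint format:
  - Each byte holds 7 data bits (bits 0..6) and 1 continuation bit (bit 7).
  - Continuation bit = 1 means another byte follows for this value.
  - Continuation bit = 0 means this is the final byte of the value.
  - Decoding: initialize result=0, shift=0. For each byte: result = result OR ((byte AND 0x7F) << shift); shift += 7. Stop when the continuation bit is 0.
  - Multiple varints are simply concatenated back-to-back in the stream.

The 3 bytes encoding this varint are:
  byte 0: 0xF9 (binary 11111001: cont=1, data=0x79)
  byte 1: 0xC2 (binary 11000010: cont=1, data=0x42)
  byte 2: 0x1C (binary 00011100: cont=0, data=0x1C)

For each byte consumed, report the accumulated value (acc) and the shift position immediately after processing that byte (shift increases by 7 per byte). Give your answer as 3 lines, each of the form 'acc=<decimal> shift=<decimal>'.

Answer: acc=121 shift=7
acc=8569 shift=14
acc=467321 shift=21

Derivation:
byte 0=0xF9: payload=0x79=121, contrib = 121<<0 = 121; acc -> 121, shift -> 7
byte 1=0xC2: payload=0x42=66, contrib = 66<<7 = 8448; acc -> 8569, shift -> 14
byte 2=0x1C: payload=0x1C=28, contrib = 28<<14 = 458752; acc -> 467321, shift -> 21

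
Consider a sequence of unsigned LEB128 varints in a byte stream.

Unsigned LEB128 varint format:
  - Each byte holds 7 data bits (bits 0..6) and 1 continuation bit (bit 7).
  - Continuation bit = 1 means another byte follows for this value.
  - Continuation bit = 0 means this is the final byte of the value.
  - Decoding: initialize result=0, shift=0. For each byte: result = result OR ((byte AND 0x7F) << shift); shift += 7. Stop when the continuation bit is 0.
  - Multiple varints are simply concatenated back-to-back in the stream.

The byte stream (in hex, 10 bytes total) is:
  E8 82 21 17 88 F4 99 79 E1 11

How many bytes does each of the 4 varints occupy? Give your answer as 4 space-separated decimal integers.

  byte[0]=0xE8 cont=1 payload=0x68=104: acc |= 104<<0 -> acc=104 shift=7
  byte[1]=0x82 cont=1 payload=0x02=2: acc |= 2<<7 -> acc=360 shift=14
  byte[2]=0x21 cont=0 payload=0x21=33: acc |= 33<<14 -> acc=541032 shift=21 [end]
Varint 1: bytes[0:3] = E8 82 21 -> value 541032 (3 byte(s))
  byte[3]=0x17 cont=0 payload=0x17=23: acc |= 23<<0 -> acc=23 shift=7 [end]
Varint 2: bytes[3:4] = 17 -> value 23 (1 byte(s))
  byte[4]=0x88 cont=1 payload=0x08=8: acc |= 8<<0 -> acc=8 shift=7
  byte[5]=0xF4 cont=1 payload=0x74=116: acc |= 116<<7 -> acc=14856 shift=14
  byte[6]=0x99 cont=1 payload=0x19=25: acc |= 25<<14 -> acc=424456 shift=21
  byte[7]=0x79 cont=0 payload=0x79=121: acc |= 121<<21 -> acc=254179848 shift=28 [end]
Varint 3: bytes[4:8] = 88 F4 99 79 -> value 254179848 (4 byte(s))
  byte[8]=0xE1 cont=1 payload=0x61=97: acc |= 97<<0 -> acc=97 shift=7
  byte[9]=0x11 cont=0 payload=0x11=17: acc |= 17<<7 -> acc=2273 shift=14 [end]
Varint 4: bytes[8:10] = E1 11 -> value 2273 (2 byte(s))

Answer: 3 1 4 2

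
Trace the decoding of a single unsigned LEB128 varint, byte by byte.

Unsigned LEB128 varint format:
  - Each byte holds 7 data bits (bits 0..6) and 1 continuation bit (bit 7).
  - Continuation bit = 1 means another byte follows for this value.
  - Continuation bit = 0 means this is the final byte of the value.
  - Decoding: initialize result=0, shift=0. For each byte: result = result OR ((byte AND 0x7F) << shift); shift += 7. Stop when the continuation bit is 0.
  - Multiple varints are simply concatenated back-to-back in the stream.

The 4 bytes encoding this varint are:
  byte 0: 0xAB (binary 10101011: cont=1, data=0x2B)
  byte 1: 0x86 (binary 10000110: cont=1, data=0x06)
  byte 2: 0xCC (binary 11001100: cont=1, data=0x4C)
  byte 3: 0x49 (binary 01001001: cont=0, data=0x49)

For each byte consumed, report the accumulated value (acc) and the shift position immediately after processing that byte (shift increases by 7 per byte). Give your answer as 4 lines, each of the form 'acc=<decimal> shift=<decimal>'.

Answer: acc=43 shift=7
acc=811 shift=14
acc=1245995 shift=21
acc=154338091 shift=28

Derivation:
byte 0=0xAB: payload=0x2B=43, contrib = 43<<0 = 43; acc -> 43, shift -> 7
byte 1=0x86: payload=0x06=6, contrib = 6<<7 = 768; acc -> 811, shift -> 14
byte 2=0xCC: payload=0x4C=76, contrib = 76<<14 = 1245184; acc -> 1245995, shift -> 21
byte 3=0x49: payload=0x49=73, contrib = 73<<21 = 153092096; acc -> 154338091, shift -> 28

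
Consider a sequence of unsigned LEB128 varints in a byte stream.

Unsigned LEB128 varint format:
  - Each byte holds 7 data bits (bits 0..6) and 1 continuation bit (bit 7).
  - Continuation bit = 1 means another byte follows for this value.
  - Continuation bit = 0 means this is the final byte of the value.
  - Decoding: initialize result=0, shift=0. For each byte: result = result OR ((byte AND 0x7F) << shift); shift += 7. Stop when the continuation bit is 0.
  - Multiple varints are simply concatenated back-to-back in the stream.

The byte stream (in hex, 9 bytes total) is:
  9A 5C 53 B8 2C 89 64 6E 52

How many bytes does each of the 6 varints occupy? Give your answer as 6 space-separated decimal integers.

  byte[0]=0x9A cont=1 payload=0x1A=26: acc |= 26<<0 -> acc=26 shift=7
  byte[1]=0x5C cont=0 payload=0x5C=92: acc |= 92<<7 -> acc=11802 shift=14 [end]
Varint 1: bytes[0:2] = 9A 5C -> value 11802 (2 byte(s))
  byte[2]=0x53 cont=0 payload=0x53=83: acc |= 83<<0 -> acc=83 shift=7 [end]
Varint 2: bytes[2:3] = 53 -> value 83 (1 byte(s))
  byte[3]=0xB8 cont=1 payload=0x38=56: acc |= 56<<0 -> acc=56 shift=7
  byte[4]=0x2C cont=0 payload=0x2C=44: acc |= 44<<7 -> acc=5688 shift=14 [end]
Varint 3: bytes[3:5] = B8 2C -> value 5688 (2 byte(s))
  byte[5]=0x89 cont=1 payload=0x09=9: acc |= 9<<0 -> acc=9 shift=7
  byte[6]=0x64 cont=0 payload=0x64=100: acc |= 100<<7 -> acc=12809 shift=14 [end]
Varint 4: bytes[5:7] = 89 64 -> value 12809 (2 byte(s))
  byte[7]=0x6E cont=0 payload=0x6E=110: acc |= 110<<0 -> acc=110 shift=7 [end]
Varint 5: bytes[7:8] = 6E -> value 110 (1 byte(s))
  byte[8]=0x52 cont=0 payload=0x52=82: acc |= 82<<0 -> acc=82 shift=7 [end]
Varint 6: bytes[8:9] = 52 -> value 82 (1 byte(s))

Answer: 2 1 2 2 1 1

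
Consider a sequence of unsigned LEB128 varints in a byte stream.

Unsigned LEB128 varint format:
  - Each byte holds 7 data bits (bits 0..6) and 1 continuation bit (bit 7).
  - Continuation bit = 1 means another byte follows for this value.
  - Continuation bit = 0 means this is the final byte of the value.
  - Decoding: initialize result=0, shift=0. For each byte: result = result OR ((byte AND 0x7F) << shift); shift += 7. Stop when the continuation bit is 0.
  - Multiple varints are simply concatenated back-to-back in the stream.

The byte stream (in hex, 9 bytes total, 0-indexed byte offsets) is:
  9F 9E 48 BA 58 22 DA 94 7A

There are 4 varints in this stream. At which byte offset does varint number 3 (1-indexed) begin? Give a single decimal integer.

Answer: 5

Derivation:
  byte[0]=0x9F cont=1 payload=0x1F=31: acc |= 31<<0 -> acc=31 shift=7
  byte[1]=0x9E cont=1 payload=0x1E=30: acc |= 30<<7 -> acc=3871 shift=14
  byte[2]=0x48 cont=0 payload=0x48=72: acc |= 72<<14 -> acc=1183519 shift=21 [end]
Varint 1: bytes[0:3] = 9F 9E 48 -> value 1183519 (3 byte(s))
  byte[3]=0xBA cont=1 payload=0x3A=58: acc |= 58<<0 -> acc=58 shift=7
  byte[4]=0x58 cont=0 payload=0x58=88: acc |= 88<<7 -> acc=11322 shift=14 [end]
Varint 2: bytes[3:5] = BA 58 -> value 11322 (2 byte(s))
  byte[5]=0x22 cont=0 payload=0x22=34: acc |= 34<<0 -> acc=34 shift=7 [end]
Varint 3: bytes[5:6] = 22 -> value 34 (1 byte(s))
  byte[6]=0xDA cont=1 payload=0x5A=90: acc |= 90<<0 -> acc=90 shift=7
  byte[7]=0x94 cont=1 payload=0x14=20: acc |= 20<<7 -> acc=2650 shift=14
  byte[8]=0x7A cont=0 payload=0x7A=122: acc |= 122<<14 -> acc=2001498 shift=21 [end]
Varint 4: bytes[6:9] = DA 94 7A -> value 2001498 (3 byte(s))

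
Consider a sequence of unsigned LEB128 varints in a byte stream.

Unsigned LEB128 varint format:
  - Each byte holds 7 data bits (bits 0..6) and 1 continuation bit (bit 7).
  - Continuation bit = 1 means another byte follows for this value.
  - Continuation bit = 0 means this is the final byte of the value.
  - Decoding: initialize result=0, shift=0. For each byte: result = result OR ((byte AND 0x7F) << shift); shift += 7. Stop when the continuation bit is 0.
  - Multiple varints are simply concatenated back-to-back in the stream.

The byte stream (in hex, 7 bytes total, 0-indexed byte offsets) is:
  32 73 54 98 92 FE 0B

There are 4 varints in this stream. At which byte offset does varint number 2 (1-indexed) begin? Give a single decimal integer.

Answer: 1

Derivation:
  byte[0]=0x32 cont=0 payload=0x32=50: acc |= 50<<0 -> acc=50 shift=7 [end]
Varint 1: bytes[0:1] = 32 -> value 50 (1 byte(s))
  byte[1]=0x73 cont=0 payload=0x73=115: acc |= 115<<0 -> acc=115 shift=7 [end]
Varint 2: bytes[1:2] = 73 -> value 115 (1 byte(s))
  byte[2]=0x54 cont=0 payload=0x54=84: acc |= 84<<0 -> acc=84 shift=7 [end]
Varint 3: bytes[2:3] = 54 -> value 84 (1 byte(s))
  byte[3]=0x98 cont=1 payload=0x18=24: acc |= 24<<0 -> acc=24 shift=7
  byte[4]=0x92 cont=1 payload=0x12=18: acc |= 18<<7 -> acc=2328 shift=14
  byte[5]=0xFE cont=1 payload=0x7E=126: acc |= 126<<14 -> acc=2066712 shift=21
  byte[6]=0x0B cont=0 payload=0x0B=11: acc |= 11<<21 -> acc=25135384 shift=28 [end]
Varint 4: bytes[3:7] = 98 92 FE 0B -> value 25135384 (4 byte(s))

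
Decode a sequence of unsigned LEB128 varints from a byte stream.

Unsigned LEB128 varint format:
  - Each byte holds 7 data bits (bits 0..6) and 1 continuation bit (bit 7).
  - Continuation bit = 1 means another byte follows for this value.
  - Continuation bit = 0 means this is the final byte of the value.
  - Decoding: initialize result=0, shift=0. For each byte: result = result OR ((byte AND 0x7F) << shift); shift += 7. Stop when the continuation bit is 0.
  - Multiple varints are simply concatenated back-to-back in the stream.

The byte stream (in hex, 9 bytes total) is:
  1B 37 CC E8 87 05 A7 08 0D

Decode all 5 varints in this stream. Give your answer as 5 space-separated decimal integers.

  byte[0]=0x1B cont=0 payload=0x1B=27: acc |= 27<<0 -> acc=27 shift=7 [end]
Varint 1: bytes[0:1] = 1B -> value 27 (1 byte(s))
  byte[1]=0x37 cont=0 payload=0x37=55: acc |= 55<<0 -> acc=55 shift=7 [end]
Varint 2: bytes[1:2] = 37 -> value 55 (1 byte(s))
  byte[2]=0xCC cont=1 payload=0x4C=76: acc |= 76<<0 -> acc=76 shift=7
  byte[3]=0xE8 cont=1 payload=0x68=104: acc |= 104<<7 -> acc=13388 shift=14
  byte[4]=0x87 cont=1 payload=0x07=7: acc |= 7<<14 -> acc=128076 shift=21
  byte[5]=0x05 cont=0 payload=0x05=5: acc |= 5<<21 -> acc=10613836 shift=28 [end]
Varint 3: bytes[2:6] = CC E8 87 05 -> value 10613836 (4 byte(s))
  byte[6]=0xA7 cont=1 payload=0x27=39: acc |= 39<<0 -> acc=39 shift=7
  byte[7]=0x08 cont=0 payload=0x08=8: acc |= 8<<7 -> acc=1063 shift=14 [end]
Varint 4: bytes[6:8] = A7 08 -> value 1063 (2 byte(s))
  byte[8]=0x0D cont=0 payload=0x0D=13: acc |= 13<<0 -> acc=13 shift=7 [end]
Varint 5: bytes[8:9] = 0D -> value 13 (1 byte(s))

Answer: 27 55 10613836 1063 13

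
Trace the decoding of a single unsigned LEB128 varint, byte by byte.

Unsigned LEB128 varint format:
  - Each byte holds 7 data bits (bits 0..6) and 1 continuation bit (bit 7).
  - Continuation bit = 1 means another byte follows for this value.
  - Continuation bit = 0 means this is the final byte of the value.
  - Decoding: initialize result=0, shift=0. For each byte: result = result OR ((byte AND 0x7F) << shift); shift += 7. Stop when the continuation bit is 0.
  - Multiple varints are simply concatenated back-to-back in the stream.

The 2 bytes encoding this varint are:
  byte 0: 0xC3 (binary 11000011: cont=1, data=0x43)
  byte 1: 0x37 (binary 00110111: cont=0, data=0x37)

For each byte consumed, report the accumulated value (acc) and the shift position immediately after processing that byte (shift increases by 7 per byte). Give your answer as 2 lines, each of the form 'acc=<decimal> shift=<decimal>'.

byte 0=0xC3: payload=0x43=67, contrib = 67<<0 = 67; acc -> 67, shift -> 7
byte 1=0x37: payload=0x37=55, contrib = 55<<7 = 7040; acc -> 7107, shift -> 14

Answer: acc=67 shift=7
acc=7107 shift=14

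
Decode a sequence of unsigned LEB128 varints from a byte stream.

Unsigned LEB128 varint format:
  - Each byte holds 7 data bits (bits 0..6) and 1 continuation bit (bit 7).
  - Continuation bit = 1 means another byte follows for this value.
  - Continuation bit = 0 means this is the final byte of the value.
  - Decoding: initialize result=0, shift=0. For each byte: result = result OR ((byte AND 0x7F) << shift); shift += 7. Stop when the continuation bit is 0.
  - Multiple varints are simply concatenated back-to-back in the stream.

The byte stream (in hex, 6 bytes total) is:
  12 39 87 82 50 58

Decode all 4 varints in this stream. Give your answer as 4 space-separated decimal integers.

Answer: 18 57 1310983 88

Derivation:
  byte[0]=0x12 cont=0 payload=0x12=18: acc |= 18<<0 -> acc=18 shift=7 [end]
Varint 1: bytes[0:1] = 12 -> value 18 (1 byte(s))
  byte[1]=0x39 cont=0 payload=0x39=57: acc |= 57<<0 -> acc=57 shift=7 [end]
Varint 2: bytes[1:2] = 39 -> value 57 (1 byte(s))
  byte[2]=0x87 cont=1 payload=0x07=7: acc |= 7<<0 -> acc=7 shift=7
  byte[3]=0x82 cont=1 payload=0x02=2: acc |= 2<<7 -> acc=263 shift=14
  byte[4]=0x50 cont=0 payload=0x50=80: acc |= 80<<14 -> acc=1310983 shift=21 [end]
Varint 3: bytes[2:5] = 87 82 50 -> value 1310983 (3 byte(s))
  byte[5]=0x58 cont=0 payload=0x58=88: acc |= 88<<0 -> acc=88 shift=7 [end]
Varint 4: bytes[5:6] = 58 -> value 88 (1 byte(s))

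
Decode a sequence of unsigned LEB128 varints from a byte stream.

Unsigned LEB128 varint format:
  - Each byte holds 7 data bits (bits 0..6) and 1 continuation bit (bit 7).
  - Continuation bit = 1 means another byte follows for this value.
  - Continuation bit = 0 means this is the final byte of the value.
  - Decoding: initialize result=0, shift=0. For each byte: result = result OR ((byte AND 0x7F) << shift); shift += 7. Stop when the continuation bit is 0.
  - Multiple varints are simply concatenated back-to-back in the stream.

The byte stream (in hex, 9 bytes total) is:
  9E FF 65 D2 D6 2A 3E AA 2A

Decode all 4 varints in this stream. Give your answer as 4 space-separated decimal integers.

  byte[0]=0x9E cont=1 payload=0x1E=30: acc |= 30<<0 -> acc=30 shift=7
  byte[1]=0xFF cont=1 payload=0x7F=127: acc |= 127<<7 -> acc=16286 shift=14
  byte[2]=0x65 cont=0 payload=0x65=101: acc |= 101<<14 -> acc=1671070 shift=21 [end]
Varint 1: bytes[0:3] = 9E FF 65 -> value 1671070 (3 byte(s))
  byte[3]=0xD2 cont=1 payload=0x52=82: acc |= 82<<0 -> acc=82 shift=7
  byte[4]=0xD6 cont=1 payload=0x56=86: acc |= 86<<7 -> acc=11090 shift=14
  byte[5]=0x2A cont=0 payload=0x2A=42: acc |= 42<<14 -> acc=699218 shift=21 [end]
Varint 2: bytes[3:6] = D2 D6 2A -> value 699218 (3 byte(s))
  byte[6]=0x3E cont=0 payload=0x3E=62: acc |= 62<<0 -> acc=62 shift=7 [end]
Varint 3: bytes[6:7] = 3E -> value 62 (1 byte(s))
  byte[7]=0xAA cont=1 payload=0x2A=42: acc |= 42<<0 -> acc=42 shift=7
  byte[8]=0x2A cont=0 payload=0x2A=42: acc |= 42<<7 -> acc=5418 shift=14 [end]
Varint 4: bytes[7:9] = AA 2A -> value 5418 (2 byte(s))

Answer: 1671070 699218 62 5418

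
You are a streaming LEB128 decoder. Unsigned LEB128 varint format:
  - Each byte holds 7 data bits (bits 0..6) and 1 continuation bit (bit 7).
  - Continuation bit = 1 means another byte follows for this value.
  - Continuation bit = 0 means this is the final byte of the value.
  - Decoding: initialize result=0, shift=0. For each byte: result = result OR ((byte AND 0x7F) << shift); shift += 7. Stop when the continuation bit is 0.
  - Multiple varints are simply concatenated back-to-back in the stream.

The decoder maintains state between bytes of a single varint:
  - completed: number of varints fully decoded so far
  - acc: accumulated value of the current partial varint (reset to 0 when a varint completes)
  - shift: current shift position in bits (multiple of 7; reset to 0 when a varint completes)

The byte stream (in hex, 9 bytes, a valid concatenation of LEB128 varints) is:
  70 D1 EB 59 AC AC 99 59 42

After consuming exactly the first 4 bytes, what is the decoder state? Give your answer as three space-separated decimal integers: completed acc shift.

byte[0]=0x70 cont=0 payload=0x70: varint #1 complete (value=112); reset -> completed=1 acc=0 shift=0
byte[1]=0xD1 cont=1 payload=0x51: acc |= 81<<0 -> completed=1 acc=81 shift=7
byte[2]=0xEB cont=1 payload=0x6B: acc |= 107<<7 -> completed=1 acc=13777 shift=14
byte[3]=0x59 cont=0 payload=0x59: varint #2 complete (value=1471953); reset -> completed=2 acc=0 shift=0

Answer: 2 0 0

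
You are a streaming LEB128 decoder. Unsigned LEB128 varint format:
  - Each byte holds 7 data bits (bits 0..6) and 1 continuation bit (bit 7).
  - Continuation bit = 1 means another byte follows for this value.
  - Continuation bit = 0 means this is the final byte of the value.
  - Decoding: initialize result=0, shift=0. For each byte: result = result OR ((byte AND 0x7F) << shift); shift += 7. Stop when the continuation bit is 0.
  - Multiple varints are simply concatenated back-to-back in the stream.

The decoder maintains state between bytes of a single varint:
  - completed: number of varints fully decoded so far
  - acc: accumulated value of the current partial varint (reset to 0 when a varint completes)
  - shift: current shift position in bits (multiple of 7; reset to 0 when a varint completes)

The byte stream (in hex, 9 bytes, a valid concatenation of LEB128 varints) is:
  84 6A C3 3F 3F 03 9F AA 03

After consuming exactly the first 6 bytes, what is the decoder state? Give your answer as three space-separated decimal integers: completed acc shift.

Answer: 4 0 0

Derivation:
byte[0]=0x84 cont=1 payload=0x04: acc |= 4<<0 -> completed=0 acc=4 shift=7
byte[1]=0x6A cont=0 payload=0x6A: varint #1 complete (value=13572); reset -> completed=1 acc=0 shift=0
byte[2]=0xC3 cont=1 payload=0x43: acc |= 67<<0 -> completed=1 acc=67 shift=7
byte[3]=0x3F cont=0 payload=0x3F: varint #2 complete (value=8131); reset -> completed=2 acc=0 shift=0
byte[4]=0x3F cont=0 payload=0x3F: varint #3 complete (value=63); reset -> completed=3 acc=0 shift=0
byte[5]=0x03 cont=0 payload=0x03: varint #4 complete (value=3); reset -> completed=4 acc=0 shift=0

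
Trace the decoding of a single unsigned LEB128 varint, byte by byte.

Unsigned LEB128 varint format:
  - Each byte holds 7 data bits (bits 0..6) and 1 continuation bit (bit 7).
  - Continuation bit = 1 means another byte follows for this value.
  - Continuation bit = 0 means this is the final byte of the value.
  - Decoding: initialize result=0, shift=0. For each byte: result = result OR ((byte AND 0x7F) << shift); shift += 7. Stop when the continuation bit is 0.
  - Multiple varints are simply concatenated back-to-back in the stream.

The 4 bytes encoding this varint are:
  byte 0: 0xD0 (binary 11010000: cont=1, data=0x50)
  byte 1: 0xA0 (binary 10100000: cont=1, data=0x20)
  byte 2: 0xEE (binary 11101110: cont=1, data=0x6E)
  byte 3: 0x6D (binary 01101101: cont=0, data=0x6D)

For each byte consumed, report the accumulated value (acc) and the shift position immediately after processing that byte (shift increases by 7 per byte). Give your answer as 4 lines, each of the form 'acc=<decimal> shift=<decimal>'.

byte 0=0xD0: payload=0x50=80, contrib = 80<<0 = 80; acc -> 80, shift -> 7
byte 1=0xA0: payload=0x20=32, contrib = 32<<7 = 4096; acc -> 4176, shift -> 14
byte 2=0xEE: payload=0x6E=110, contrib = 110<<14 = 1802240; acc -> 1806416, shift -> 21
byte 3=0x6D: payload=0x6D=109, contrib = 109<<21 = 228589568; acc -> 230395984, shift -> 28

Answer: acc=80 shift=7
acc=4176 shift=14
acc=1806416 shift=21
acc=230395984 shift=28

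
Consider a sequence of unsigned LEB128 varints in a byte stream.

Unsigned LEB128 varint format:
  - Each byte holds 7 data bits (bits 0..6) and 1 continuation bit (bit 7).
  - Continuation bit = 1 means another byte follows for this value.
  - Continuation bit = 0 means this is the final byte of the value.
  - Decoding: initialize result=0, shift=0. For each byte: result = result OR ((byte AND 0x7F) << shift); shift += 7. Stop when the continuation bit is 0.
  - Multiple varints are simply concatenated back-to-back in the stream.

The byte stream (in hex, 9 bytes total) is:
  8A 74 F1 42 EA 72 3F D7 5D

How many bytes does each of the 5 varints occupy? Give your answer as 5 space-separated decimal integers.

  byte[0]=0x8A cont=1 payload=0x0A=10: acc |= 10<<0 -> acc=10 shift=7
  byte[1]=0x74 cont=0 payload=0x74=116: acc |= 116<<7 -> acc=14858 shift=14 [end]
Varint 1: bytes[0:2] = 8A 74 -> value 14858 (2 byte(s))
  byte[2]=0xF1 cont=1 payload=0x71=113: acc |= 113<<0 -> acc=113 shift=7
  byte[3]=0x42 cont=0 payload=0x42=66: acc |= 66<<7 -> acc=8561 shift=14 [end]
Varint 2: bytes[2:4] = F1 42 -> value 8561 (2 byte(s))
  byte[4]=0xEA cont=1 payload=0x6A=106: acc |= 106<<0 -> acc=106 shift=7
  byte[5]=0x72 cont=0 payload=0x72=114: acc |= 114<<7 -> acc=14698 shift=14 [end]
Varint 3: bytes[4:6] = EA 72 -> value 14698 (2 byte(s))
  byte[6]=0x3F cont=0 payload=0x3F=63: acc |= 63<<0 -> acc=63 shift=7 [end]
Varint 4: bytes[6:7] = 3F -> value 63 (1 byte(s))
  byte[7]=0xD7 cont=1 payload=0x57=87: acc |= 87<<0 -> acc=87 shift=7
  byte[8]=0x5D cont=0 payload=0x5D=93: acc |= 93<<7 -> acc=11991 shift=14 [end]
Varint 5: bytes[7:9] = D7 5D -> value 11991 (2 byte(s))

Answer: 2 2 2 1 2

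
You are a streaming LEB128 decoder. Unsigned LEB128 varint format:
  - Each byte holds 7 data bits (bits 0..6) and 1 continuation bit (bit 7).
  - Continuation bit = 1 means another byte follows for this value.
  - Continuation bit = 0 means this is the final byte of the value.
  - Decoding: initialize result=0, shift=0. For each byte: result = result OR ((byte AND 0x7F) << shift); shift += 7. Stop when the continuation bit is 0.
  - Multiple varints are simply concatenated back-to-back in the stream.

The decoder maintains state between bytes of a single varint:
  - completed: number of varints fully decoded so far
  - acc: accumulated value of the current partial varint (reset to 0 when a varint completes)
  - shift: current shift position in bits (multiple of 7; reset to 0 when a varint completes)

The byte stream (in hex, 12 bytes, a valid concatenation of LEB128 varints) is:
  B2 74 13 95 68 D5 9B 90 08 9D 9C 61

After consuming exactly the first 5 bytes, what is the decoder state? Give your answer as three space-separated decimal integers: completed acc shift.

Answer: 3 0 0

Derivation:
byte[0]=0xB2 cont=1 payload=0x32: acc |= 50<<0 -> completed=0 acc=50 shift=7
byte[1]=0x74 cont=0 payload=0x74: varint #1 complete (value=14898); reset -> completed=1 acc=0 shift=0
byte[2]=0x13 cont=0 payload=0x13: varint #2 complete (value=19); reset -> completed=2 acc=0 shift=0
byte[3]=0x95 cont=1 payload=0x15: acc |= 21<<0 -> completed=2 acc=21 shift=7
byte[4]=0x68 cont=0 payload=0x68: varint #3 complete (value=13333); reset -> completed=3 acc=0 shift=0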